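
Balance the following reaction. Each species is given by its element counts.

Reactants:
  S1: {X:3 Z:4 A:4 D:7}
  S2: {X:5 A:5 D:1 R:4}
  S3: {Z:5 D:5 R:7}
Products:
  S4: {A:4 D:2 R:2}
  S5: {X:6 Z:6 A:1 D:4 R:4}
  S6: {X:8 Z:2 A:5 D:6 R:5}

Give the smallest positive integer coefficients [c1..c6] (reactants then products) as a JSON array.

X: 3·3+5·5+2·0 = 34 | 6·0+3·6+2·8 = 34
Z: 3·4+5·0+2·5 = 22 | 6·0+3·6+2·2 = 22
A: 3·4+5·5+2·0 = 37 | 6·4+3·1+2·5 = 37
D: 3·7+5·1+2·5 = 36 | 6·2+3·4+2·6 = 36
R: 3·0+5·4+2·7 = 34 | 6·2+3·4+2·5 = 34
gcd(3,5,2,6,3,2) = 1

Coefficients: [3, 5, 2, 6, 3, 2]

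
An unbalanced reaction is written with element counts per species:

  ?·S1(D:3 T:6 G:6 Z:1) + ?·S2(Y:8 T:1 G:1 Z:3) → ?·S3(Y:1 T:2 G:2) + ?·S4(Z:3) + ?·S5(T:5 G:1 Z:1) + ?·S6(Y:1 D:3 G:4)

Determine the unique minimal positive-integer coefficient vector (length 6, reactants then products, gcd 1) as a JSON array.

Y: 5·0+1·8 = 8 | 3·1+1·0+5·0+5·1 = 8
D: 5·3+1·0 = 15 | 3·0+1·0+5·0+5·3 = 15
T: 5·6+1·1 = 31 | 3·2+1·0+5·5+5·0 = 31
G: 5·6+1·1 = 31 | 3·2+1·0+5·1+5·4 = 31
Z: 5·1+1·3 = 8 | 3·0+1·3+5·1+5·0 = 8
gcd(5,1,3,1,5,5) = 1

Coefficients: [5, 1, 3, 1, 5, 5]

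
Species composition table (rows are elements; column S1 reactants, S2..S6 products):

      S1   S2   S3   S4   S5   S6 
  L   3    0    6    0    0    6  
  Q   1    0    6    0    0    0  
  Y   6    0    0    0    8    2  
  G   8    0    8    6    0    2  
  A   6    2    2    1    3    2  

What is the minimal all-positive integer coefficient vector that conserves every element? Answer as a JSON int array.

L: 6·3 = 18 | 6·0+1·6+6·0+4·0+2·6 = 18
Q: 6·1 = 6 | 6·0+1·6+6·0+4·0+2·0 = 6
Y: 6·6 = 36 | 6·0+1·0+6·0+4·8+2·2 = 36
G: 6·8 = 48 | 6·0+1·8+6·6+4·0+2·2 = 48
A: 6·6 = 36 | 6·2+1·2+6·1+4·3+2·2 = 36
gcd(6,6,1,6,4,2) = 1

Coefficients: [6, 6, 1, 6, 4, 2]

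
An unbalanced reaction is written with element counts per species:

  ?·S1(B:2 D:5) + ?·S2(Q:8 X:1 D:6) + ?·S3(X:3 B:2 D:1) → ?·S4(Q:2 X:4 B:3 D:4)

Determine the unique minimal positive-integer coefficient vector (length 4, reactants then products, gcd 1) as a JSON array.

Q: 1·0+1·8+5·0 = 8 | 4·2 = 8
X: 1·0+1·1+5·3 = 16 | 4·4 = 16
B: 1·2+1·0+5·2 = 12 | 4·3 = 12
D: 1·5+1·6+5·1 = 16 | 4·4 = 16
gcd(1,1,5,4) = 1

Coefficients: [1, 1, 5, 4]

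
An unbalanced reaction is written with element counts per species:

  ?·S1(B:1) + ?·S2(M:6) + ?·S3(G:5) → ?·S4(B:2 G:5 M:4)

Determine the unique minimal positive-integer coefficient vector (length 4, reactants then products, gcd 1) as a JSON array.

Coefficients: [6, 2, 3, 3]

B: 6·1+2·0+3·0 = 6 | 3·2 = 6
G: 6·0+2·0+3·5 = 15 | 3·5 = 15
M: 6·0+2·6+3·0 = 12 | 3·4 = 12
gcd(6,2,3,3) = 1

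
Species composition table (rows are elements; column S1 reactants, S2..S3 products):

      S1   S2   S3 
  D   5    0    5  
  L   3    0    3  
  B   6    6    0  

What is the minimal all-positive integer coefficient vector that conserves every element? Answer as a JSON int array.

Coefficients: [1, 1, 1]

D: 1·5 = 5 | 1·0+1·5 = 5
L: 1·3 = 3 | 1·0+1·3 = 3
B: 1·6 = 6 | 1·6+1·0 = 6
gcd(1,1,1) = 1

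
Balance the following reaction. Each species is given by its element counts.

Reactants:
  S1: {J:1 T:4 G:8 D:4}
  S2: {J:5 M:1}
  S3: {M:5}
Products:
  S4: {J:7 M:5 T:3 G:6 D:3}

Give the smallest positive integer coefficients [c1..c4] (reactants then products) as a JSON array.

J: 3·1+5·5+3·0 = 28 | 4·7 = 28
M: 3·0+5·1+3·5 = 20 | 4·5 = 20
T: 3·4+5·0+3·0 = 12 | 4·3 = 12
G: 3·8+5·0+3·0 = 24 | 4·6 = 24
D: 3·4+5·0+3·0 = 12 | 4·3 = 12
gcd(3,5,3,4) = 1

Coefficients: [3, 5, 3, 4]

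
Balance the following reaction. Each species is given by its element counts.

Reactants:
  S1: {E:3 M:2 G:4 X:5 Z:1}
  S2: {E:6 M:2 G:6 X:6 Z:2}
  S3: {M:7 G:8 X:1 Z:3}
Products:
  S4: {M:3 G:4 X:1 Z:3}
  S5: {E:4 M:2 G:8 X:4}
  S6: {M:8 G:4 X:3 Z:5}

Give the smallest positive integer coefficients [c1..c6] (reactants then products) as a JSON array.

E: 4·3+2·6+5·0 = 24 | 1·0+6·4+4·0 = 24
M: 4·2+2·2+5·7 = 47 | 1·3+6·2+4·8 = 47
G: 4·4+2·6+5·8 = 68 | 1·4+6·8+4·4 = 68
X: 4·5+2·6+5·1 = 37 | 1·1+6·4+4·3 = 37
Z: 4·1+2·2+5·3 = 23 | 1·3+6·0+4·5 = 23
gcd(4,2,5,1,6,4) = 1

Coefficients: [4, 2, 5, 1, 6, 4]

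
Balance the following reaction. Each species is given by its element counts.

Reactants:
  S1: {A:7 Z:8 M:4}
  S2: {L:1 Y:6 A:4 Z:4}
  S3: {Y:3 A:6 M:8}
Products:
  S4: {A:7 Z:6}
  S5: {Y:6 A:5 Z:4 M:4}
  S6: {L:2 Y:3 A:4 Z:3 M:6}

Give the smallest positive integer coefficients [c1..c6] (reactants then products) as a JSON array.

Coefficients: [3, 4, 2, 3, 4, 2]

L: 3·0+4·1+2·0 = 4 | 3·0+4·0+2·2 = 4
Y: 3·0+4·6+2·3 = 30 | 3·0+4·6+2·3 = 30
A: 3·7+4·4+2·6 = 49 | 3·7+4·5+2·4 = 49
Z: 3·8+4·4+2·0 = 40 | 3·6+4·4+2·3 = 40
M: 3·4+4·0+2·8 = 28 | 3·0+4·4+2·6 = 28
gcd(3,4,2,3,4,2) = 1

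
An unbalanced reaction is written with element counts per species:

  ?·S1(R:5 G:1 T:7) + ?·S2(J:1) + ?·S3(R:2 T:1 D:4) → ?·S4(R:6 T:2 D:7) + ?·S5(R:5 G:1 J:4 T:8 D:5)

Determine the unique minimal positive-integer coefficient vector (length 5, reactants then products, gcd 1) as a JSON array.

R: 1·5+4·0+3·2 = 11 | 1·6+1·5 = 11
G: 1·1+4·0+3·0 = 1 | 1·0+1·1 = 1
J: 1·0+4·1+3·0 = 4 | 1·0+1·4 = 4
T: 1·7+4·0+3·1 = 10 | 1·2+1·8 = 10
D: 1·0+4·0+3·4 = 12 | 1·7+1·5 = 12
gcd(1,4,3,1,1) = 1

Coefficients: [1, 4, 3, 1, 1]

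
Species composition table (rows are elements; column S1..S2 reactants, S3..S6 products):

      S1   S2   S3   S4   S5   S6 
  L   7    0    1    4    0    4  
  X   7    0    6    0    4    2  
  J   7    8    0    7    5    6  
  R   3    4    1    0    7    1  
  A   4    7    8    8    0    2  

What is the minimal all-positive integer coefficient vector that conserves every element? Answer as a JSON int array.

Coefficients: [6, 6, 2, 5, 5, 5]

L: 6·7+6·0 = 42 | 2·1+5·4+5·0+5·4 = 42
X: 6·7+6·0 = 42 | 2·6+5·0+5·4+5·2 = 42
J: 6·7+6·8 = 90 | 2·0+5·7+5·5+5·6 = 90
R: 6·3+6·4 = 42 | 2·1+5·0+5·7+5·1 = 42
A: 6·4+6·7 = 66 | 2·8+5·8+5·0+5·2 = 66
gcd(6,6,2,5,5,5) = 1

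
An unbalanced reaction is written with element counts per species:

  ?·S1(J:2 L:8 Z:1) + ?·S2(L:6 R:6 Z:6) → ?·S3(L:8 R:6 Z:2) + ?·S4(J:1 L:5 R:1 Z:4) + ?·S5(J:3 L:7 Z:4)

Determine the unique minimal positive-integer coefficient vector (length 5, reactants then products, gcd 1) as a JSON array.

J: 6·2+6·0 = 12 | 5·0+6·1+2·3 = 12
L: 6·8+6·6 = 84 | 5·8+6·5+2·7 = 84
R: 6·0+6·6 = 36 | 5·6+6·1+2·0 = 36
Z: 6·1+6·6 = 42 | 5·2+6·4+2·4 = 42
gcd(6,6,5,6,2) = 1

Coefficients: [6, 6, 5, 6, 2]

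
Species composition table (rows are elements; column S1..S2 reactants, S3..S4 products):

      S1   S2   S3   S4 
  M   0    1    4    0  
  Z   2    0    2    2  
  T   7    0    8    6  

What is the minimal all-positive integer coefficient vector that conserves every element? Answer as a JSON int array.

Coefficients: [2, 4, 1, 1]

M: 2·0+4·1 = 4 | 1·4+1·0 = 4
Z: 2·2+4·0 = 4 | 1·2+1·2 = 4
T: 2·7+4·0 = 14 | 1·8+1·6 = 14
gcd(2,4,1,1) = 1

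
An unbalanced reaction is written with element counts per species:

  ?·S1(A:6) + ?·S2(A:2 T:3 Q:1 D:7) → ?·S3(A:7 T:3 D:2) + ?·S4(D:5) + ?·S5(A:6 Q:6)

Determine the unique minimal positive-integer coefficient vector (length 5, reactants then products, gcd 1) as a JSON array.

A: 6·6+6·2 = 48 | 6·7+6·0+1·6 = 48
T: 6·0+6·3 = 18 | 6·3+6·0+1·0 = 18
Q: 6·0+6·1 = 6 | 6·0+6·0+1·6 = 6
D: 6·0+6·7 = 42 | 6·2+6·5+1·0 = 42
gcd(6,6,6,6,1) = 1

Coefficients: [6, 6, 6, 6, 1]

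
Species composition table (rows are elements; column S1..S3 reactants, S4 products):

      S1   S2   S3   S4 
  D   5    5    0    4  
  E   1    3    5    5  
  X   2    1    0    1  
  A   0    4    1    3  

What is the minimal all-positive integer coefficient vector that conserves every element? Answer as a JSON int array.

D: 1·5+3·5+3·0 = 20 | 5·4 = 20
E: 1·1+3·3+3·5 = 25 | 5·5 = 25
X: 1·2+3·1+3·0 = 5 | 5·1 = 5
A: 1·0+3·4+3·1 = 15 | 5·3 = 15
gcd(1,3,3,5) = 1

Coefficients: [1, 3, 3, 5]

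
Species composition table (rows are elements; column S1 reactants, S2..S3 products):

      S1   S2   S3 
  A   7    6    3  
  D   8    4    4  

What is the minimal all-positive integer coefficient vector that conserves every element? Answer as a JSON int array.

Coefficients: [3, 1, 5]

A: 3·7 = 21 | 1·6+5·3 = 21
D: 3·8 = 24 | 1·4+5·4 = 24
gcd(3,1,5) = 1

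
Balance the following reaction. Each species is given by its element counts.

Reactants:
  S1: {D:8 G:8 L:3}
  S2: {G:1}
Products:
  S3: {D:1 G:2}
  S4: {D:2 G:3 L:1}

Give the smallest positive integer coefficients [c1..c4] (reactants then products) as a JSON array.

Coefficients: [1, 5, 2, 3]

D: 1·8+5·0 = 8 | 2·1+3·2 = 8
G: 1·8+5·1 = 13 | 2·2+3·3 = 13
L: 1·3+5·0 = 3 | 2·0+3·1 = 3
gcd(1,5,2,3) = 1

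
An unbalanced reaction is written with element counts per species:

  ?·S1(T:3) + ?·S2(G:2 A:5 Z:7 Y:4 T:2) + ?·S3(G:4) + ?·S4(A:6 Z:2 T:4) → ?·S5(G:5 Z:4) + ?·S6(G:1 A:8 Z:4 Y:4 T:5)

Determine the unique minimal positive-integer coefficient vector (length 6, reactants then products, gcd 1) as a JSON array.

G: 2·0+6·2+6·4+3·0 = 36 | 6·5+6·1 = 36
A: 2·0+6·5+6·0+3·6 = 48 | 6·0+6·8 = 48
Z: 2·0+6·7+6·0+3·2 = 48 | 6·4+6·4 = 48
Y: 2·0+6·4+6·0+3·0 = 24 | 6·0+6·4 = 24
T: 2·3+6·2+6·0+3·4 = 30 | 6·0+6·5 = 30
gcd(2,6,6,3,6,6) = 1

Coefficients: [2, 6, 6, 3, 6, 6]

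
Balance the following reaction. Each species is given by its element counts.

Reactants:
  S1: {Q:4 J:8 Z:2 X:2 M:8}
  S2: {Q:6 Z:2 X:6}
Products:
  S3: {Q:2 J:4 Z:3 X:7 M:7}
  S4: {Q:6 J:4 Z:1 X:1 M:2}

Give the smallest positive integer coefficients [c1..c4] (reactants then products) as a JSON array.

Coefficients: [5, 4, 4, 6]

Q: 5·4+4·6 = 44 | 4·2+6·6 = 44
J: 5·8+4·0 = 40 | 4·4+6·4 = 40
Z: 5·2+4·2 = 18 | 4·3+6·1 = 18
X: 5·2+4·6 = 34 | 4·7+6·1 = 34
M: 5·8+4·0 = 40 | 4·7+6·2 = 40
gcd(5,4,4,6) = 1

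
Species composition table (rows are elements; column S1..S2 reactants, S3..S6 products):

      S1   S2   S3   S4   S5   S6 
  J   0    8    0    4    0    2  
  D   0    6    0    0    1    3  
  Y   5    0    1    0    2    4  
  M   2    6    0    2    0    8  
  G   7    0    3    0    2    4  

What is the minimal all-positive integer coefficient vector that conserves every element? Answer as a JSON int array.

J: 5·0+2·8 = 16 | 5·0+3·4+6·0+2·2 = 16
D: 5·0+2·6 = 12 | 5·0+3·0+6·1+2·3 = 12
Y: 5·5+2·0 = 25 | 5·1+3·0+6·2+2·4 = 25
M: 5·2+2·6 = 22 | 5·0+3·2+6·0+2·8 = 22
G: 5·7+2·0 = 35 | 5·3+3·0+6·2+2·4 = 35
gcd(5,2,5,3,6,2) = 1

Coefficients: [5, 2, 5, 3, 6, 2]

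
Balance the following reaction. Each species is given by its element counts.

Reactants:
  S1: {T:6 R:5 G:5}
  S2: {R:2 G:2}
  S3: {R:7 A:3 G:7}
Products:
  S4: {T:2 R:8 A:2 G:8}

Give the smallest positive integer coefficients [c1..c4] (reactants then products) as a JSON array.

Coefficients: [2, 5, 4, 6]

T: 2·6+5·0+4·0 = 12 | 6·2 = 12
R: 2·5+5·2+4·7 = 48 | 6·8 = 48
A: 2·0+5·0+4·3 = 12 | 6·2 = 12
G: 2·5+5·2+4·7 = 48 | 6·8 = 48
gcd(2,5,4,6) = 1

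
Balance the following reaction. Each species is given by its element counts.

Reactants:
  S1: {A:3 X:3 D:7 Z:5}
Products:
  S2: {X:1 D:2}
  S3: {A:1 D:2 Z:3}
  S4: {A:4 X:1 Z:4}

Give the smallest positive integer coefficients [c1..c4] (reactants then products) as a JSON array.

A: 2·3 = 6 | 5·0+2·1+1·4 = 6
X: 2·3 = 6 | 5·1+2·0+1·1 = 6
D: 2·7 = 14 | 5·2+2·2+1·0 = 14
Z: 2·5 = 10 | 5·0+2·3+1·4 = 10
gcd(2,5,2,1) = 1

Coefficients: [2, 5, 2, 1]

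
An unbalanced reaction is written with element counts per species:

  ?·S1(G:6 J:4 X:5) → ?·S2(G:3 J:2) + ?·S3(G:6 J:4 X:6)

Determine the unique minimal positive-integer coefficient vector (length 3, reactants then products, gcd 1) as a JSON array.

Coefficients: [6, 2, 5]

G: 6·6 = 36 | 2·3+5·6 = 36
J: 6·4 = 24 | 2·2+5·4 = 24
X: 6·5 = 30 | 2·0+5·6 = 30
gcd(6,2,5) = 1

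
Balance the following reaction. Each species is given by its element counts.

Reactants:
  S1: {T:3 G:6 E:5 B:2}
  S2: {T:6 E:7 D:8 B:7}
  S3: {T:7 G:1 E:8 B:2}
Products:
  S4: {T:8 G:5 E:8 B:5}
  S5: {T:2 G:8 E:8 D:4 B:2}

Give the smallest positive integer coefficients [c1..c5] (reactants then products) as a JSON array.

T: 5·3+1·6+1·7 = 28 | 3·8+2·2 = 28
G: 5·6+1·0+1·1 = 31 | 3·5+2·8 = 31
E: 5·5+1·7+1·8 = 40 | 3·8+2·8 = 40
D: 5·0+1·8+1·0 = 8 | 3·0+2·4 = 8
B: 5·2+1·7+1·2 = 19 | 3·5+2·2 = 19
gcd(5,1,1,3,2) = 1

Coefficients: [5, 1, 1, 3, 2]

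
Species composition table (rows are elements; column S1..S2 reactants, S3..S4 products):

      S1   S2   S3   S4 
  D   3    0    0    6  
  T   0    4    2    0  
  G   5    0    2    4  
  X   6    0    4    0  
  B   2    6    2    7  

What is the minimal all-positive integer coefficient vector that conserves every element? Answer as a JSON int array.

Coefficients: [4, 3, 6, 2]

D: 4·3+3·0 = 12 | 6·0+2·6 = 12
T: 4·0+3·4 = 12 | 6·2+2·0 = 12
G: 4·5+3·0 = 20 | 6·2+2·4 = 20
X: 4·6+3·0 = 24 | 6·4+2·0 = 24
B: 4·2+3·6 = 26 | 6·2+2·7 = 26
gcd(4,3,6,2) = 1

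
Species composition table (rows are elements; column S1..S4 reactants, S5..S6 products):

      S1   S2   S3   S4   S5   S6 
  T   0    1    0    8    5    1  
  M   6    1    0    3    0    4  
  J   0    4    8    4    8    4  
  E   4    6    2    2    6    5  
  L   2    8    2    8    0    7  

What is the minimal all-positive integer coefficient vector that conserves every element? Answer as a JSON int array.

Coefficients: [3, 3, 2, 1, 1, 6]

T: 3·0+3·1+2·0+1·8 = 11 | 1·5+6·1 = 11
M: 3·6+3·1+2·0+1·3 = 24 | 1·0+6·4 = 24
J: 3·0+3·4+2·8+1·4 = 32 | 1·8+6·4 = 32
E: 3·4+3·6+2·2+1·2 = 36 | 1·6+6·5 = 36
L: 3·2+3·8+2·2+1·8 = 42 | 1·0+6·7 = 42
gcd(3,3,2,1,1,6) = 1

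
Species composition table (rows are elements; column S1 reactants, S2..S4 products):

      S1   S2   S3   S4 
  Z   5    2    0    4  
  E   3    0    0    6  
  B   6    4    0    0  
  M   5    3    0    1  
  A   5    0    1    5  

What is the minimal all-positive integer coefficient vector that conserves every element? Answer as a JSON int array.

Z: 2·5 = 10 | 3·2+5·0+1·4 = 10
E: 2·3 = 6 | 3·0+5·0+1·6 = 6
B: 2·6 = 12 | 3·4+5·0+1·0 = 12
M: 2·5 = 10 | 3·3+5·0+1·1 = 10
A: 2·5 = 10 | 3·0+5·1+1·5 = 10
gcd(2,3,5,1) = 1

Coefficients: [2, 3, 5, 1]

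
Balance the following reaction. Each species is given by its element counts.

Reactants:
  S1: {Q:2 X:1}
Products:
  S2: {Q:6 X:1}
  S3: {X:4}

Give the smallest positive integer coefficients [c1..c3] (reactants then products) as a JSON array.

Q: 6·2 = 12 | 2·6+1·0 = 12
X: 6·1 = 6 | 2·1+1·4 = 6
gcd(6,2,1) = 1

Coefficients: [6, 2, 1]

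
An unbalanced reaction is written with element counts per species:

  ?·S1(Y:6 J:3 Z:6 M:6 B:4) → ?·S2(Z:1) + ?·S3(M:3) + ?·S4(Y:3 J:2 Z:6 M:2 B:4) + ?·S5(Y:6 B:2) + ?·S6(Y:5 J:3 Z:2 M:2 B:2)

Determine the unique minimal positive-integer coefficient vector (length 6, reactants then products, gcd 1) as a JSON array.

Coefficients: [5, 6, 6, 3, 1, 3]

Y: 5·6 = 30 | 6·0+6·0+3·3+1·6+3·5 = 30
J: 5·3 = 15 | 6·0+6·0+3·2+1·0+3·3 = 15
Z: 5·6 = 30 | 6·1+6·0+3·6+1·0+3·2 = 30
M: 5·6 = 30 | 6·0+6·3+3·2+1·0+3·2 = 30
B: 5·4 = 20 | 6·0+6·0+3·4+1·2+3·2 = 20
gcd(5,6,6,3,1,3) = 1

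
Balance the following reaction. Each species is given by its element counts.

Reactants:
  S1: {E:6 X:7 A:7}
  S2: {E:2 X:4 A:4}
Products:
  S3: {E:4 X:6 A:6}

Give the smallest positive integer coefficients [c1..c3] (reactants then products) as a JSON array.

Coefficients: [2, 4, 5]

E: 2·6+4·2 = 20 | 5·4 = 20
X: 2·7+4·4 = 30 | 5·6 = 30
A: 2·7+4·4 = 30 | 5·6 = 30
gcd(2,4,5) = 1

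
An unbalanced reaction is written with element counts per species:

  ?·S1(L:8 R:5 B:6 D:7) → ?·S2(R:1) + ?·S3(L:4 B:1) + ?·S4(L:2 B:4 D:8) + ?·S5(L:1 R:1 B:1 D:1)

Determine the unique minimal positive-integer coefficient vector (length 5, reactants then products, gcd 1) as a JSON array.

Coefficients: [2, 4, 2, 1, 6]

L: 2·8 = 16 | 4·0+2·4+1·2+6·1 = 16
R: 2·5 = 10 | 4·1+2·0+1·0+6·1 = 10
B: 2·6 = 12 | 4·0+2·1+1·4+6·1 = 12
D: 2·7 = 14 | 4·0+2·0+1·8+6·1 = 14
gcd(2,4,2,1,6) = 1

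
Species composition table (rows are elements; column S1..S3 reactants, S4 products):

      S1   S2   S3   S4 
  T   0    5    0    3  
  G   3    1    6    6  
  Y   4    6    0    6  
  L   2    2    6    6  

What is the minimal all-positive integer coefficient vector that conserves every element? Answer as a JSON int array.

Coefficients: [3, 3, 3, 5]

T: 3·0+3·5+3·0 = 15 | 5·3 = 15
G: 3·3+3·1+3·6 = 30 | 5·6 = 30
Y: 3·4+3·6+3·0 = 30 | 5·6 = 30
L: 3·2+3·2+3·6 = 30 | 5·6 = 30
gcd(3,3,3,5) = 1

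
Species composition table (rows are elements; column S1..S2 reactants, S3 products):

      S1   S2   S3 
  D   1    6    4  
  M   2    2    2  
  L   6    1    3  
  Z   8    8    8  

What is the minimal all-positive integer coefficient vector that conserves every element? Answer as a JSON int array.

D: 2·1+3·6 = 20 | 5·4 = 20
M: 2·2+3·2 = 10 | 5·2 = 10
L: 2·6+3·1 = 15 | 5·3 = 15
Z: 2·8+3·8 = 40 | 5·8 = 40
gcd(2,3,5) = 1

Coefficients: [2, 3, 5]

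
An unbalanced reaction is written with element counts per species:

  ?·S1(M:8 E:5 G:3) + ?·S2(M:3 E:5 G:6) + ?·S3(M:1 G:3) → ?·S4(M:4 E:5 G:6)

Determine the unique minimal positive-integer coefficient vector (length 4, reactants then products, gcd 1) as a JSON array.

M: 1·8+5·3+1·1 = 24 | 6·4 = 24
E: 1·5+5·5+1·0 = 30 | 6·5 = 30
G: 1·3+5·6+1·3 = 36 | 6·6 = 36
gcd(1,5,1,6) = 1

Coefficients: [1, 5, 1, 6]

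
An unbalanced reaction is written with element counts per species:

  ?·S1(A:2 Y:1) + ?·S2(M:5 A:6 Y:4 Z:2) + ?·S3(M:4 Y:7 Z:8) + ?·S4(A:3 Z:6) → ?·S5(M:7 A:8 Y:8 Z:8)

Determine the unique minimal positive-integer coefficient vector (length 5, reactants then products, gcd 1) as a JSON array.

M: 3·0+6·5+3·4+2·0 = 42 | 6·7 = 42
A: 3·2+6·6+3·0+2·3 = 48 | 6·8 = 48
Y: 3·1+6·4+3·7+2·0 = 48 | 6·8 = 48
Z: 3·0+6·2+3·8+2·6 = 48 | 6·8 = 48
gcd(3,6,3,2,6) = 1

Coefficients: [3, 6, 3, 2, 6]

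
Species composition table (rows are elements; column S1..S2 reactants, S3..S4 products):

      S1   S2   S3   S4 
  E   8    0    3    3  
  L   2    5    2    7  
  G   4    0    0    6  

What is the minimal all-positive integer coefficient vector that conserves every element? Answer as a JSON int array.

Coefficients: [3, 4, 6, 2]

E: 3·8+4·0 = 24 | 6·3+2·3 = 24
L: 3·2+4·5 = 26 | 6·2+2·7 = 26
G: 3·4+4·0 = 12 | 6·0+2·6 = 12
gcd(3,4,6,2) = 1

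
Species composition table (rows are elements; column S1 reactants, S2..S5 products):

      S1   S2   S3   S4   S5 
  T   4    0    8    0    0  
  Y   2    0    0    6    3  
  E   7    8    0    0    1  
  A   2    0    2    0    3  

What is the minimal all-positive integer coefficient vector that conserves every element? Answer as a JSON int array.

T: 6·4 = 24 | 5·0+3·8+1·0+2·0 = 24
Y: 6·2 = 12 | 5·0+3·0+1·6+2·3 = 12
E: 6·7 = 42 | 5·8+3·0+1·0+2·1 = 42
A: 6·2 = 12 | 5·0+3·2+1·0+2·3 = 12
gcd(6,5,3,1,2) = 1

Coefficients: [6, 5, 3, 1, 2]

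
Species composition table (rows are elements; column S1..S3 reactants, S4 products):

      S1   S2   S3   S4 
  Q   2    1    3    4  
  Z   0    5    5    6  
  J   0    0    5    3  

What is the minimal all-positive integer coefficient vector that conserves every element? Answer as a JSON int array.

Q: 4·2+3·1+3·3 = 20 | 5·4 = 20
Z: 4·0+3·5+3·5 = 30 | 5·6 = 30
J: 4·0+3·0+3·5 = 15 | 5·3 = 15
gcd(4,3,3,5) = 1

Coefficients: [4, 3, 3, 5]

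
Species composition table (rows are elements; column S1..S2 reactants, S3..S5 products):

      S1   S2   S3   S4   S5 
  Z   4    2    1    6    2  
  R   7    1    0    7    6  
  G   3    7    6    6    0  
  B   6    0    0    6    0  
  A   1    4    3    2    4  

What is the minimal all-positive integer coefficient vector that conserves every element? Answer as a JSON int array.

Coefficients: [2, 6, 6, 2, 1]

Z: 2·4+6·2 = 20 | 6·1+2·6+1·2 = 20
R: 2·7+6·1 = 20 | 6·0+2·7+1·6 = 20
G: 2·3+6·7 = 48 | 6·6+2·6+1·0 = 48
B: 2·6+6·0 = 12 | 6·0+2·6+1·0 = 12
A: 2·1+6·4 = 26 | 6·3+2·2+1·4 = 26
gcd(2,6,6,2,1) = 1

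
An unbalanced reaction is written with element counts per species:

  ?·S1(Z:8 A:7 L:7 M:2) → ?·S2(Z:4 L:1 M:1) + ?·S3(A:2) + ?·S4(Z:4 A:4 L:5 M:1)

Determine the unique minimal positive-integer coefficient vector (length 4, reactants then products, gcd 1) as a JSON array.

Coefficients: [4, 3, 4, 5]

Z: 4·8 = 32 | 3·4+4·0+5·4 = 32
A: 4·7 = 28 | 3·0+4·2+5·4 = 28
L: 4·7 = 28 | 3·1+4·0+5·5 = 28
M: 4·2 = 8 | 3·1+4·0+5·1 = 8
gcd(4,3,4,5) = 1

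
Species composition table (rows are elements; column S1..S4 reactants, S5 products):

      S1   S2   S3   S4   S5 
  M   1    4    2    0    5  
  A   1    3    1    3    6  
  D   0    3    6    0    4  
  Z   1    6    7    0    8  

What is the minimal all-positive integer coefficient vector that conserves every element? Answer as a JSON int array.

M: 5·1+2·4+1·2+2·0 = 15 | 3·5 = 15
A: 5·1+2·3+1·1+2·3 = 18 | 3·6 = 18
D: 5·0+2·3+1·6+2·0 = 12 | 3·4 = 12
Z: 5·1+2·6+1·7+2·0 = 24 | 3·8 = 24
gcd(5,2,1,2,3) = 1

Coefficients: [5, 2, 1, 2, 3]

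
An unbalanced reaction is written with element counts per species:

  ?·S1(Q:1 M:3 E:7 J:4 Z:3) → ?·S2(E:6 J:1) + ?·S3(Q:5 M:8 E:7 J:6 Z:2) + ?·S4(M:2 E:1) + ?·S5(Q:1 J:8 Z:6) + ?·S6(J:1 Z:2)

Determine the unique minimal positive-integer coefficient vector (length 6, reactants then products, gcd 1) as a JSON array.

Coefficients: [6, 5, 1, 5, 1, 5]

Q: 6·1 = 6 | 5·0+1·5+5·0+1·1+5·0 = 6
M: 6·3 = 18 | 5·0+1·8+5·2+1·0+5·0 = 18
E: 6·7 = 42 | 5·6+1·7+5·1+1·0+5·0 = 42
J: 6·4 = 24 | 5·1+1·6+5·0+1·8+5·1 = 24
Z: 6·3 = 18 | 5·0+1·2+5·0+1·6+5·2 = 18
gcd(6,5,1,5,1,5) = 1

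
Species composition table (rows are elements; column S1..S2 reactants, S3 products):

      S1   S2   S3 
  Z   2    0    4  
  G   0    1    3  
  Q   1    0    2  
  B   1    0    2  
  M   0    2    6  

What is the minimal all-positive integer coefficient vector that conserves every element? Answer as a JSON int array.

Coefficients: [2, 3, 1]

Z: 2·2+3·0 = 4 | 1·4 = 4
G: 2·0+3·1 = 3 | 1·3 = 3
Q: 2·1+3·0 = 2 | 1·2 = 2
B: 2·1+3·0 = 2 | 1·2 = 2
M: 2·0+3·2 = 6 | 1·6 = 6
gcd(2,3,1) = 1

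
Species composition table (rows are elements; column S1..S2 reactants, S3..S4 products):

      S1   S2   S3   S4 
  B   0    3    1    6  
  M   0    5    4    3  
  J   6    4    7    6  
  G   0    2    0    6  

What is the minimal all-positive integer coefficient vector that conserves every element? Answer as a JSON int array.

B: 5·0+6·3 = 18 | 6·1+2·6 = 18
M: 5·0+6·5 = 30 | 6·4+2·3 = 30
J: 5·6+6·4 = 54 | 6·7+2·6 = 54
G: 5·0+6·2 = 12 | 6·0+2·6 = 12
gcd(5,6,6,2) = 1

Coefficients: [5, 6, 6, 2]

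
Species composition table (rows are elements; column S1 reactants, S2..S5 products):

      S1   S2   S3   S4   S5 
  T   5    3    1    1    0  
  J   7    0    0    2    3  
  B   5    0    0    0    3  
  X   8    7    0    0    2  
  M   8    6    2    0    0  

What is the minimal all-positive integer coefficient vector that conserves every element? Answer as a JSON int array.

Coefficients: [3, 2, 6, 3, 5]

T: 3·5 = 15 | 2·3+6·1+3·1+5·0 = 15
J: 3·7 = 21 | 2·0+6·0+3·2+5·3 = 21
B: 3·5 = 15 | 2·0+6·0+3·0+5·3 = 15
X: 3·8 = 24 | 2·7+6·0+3·0+5·2 = 24
M: 3·8 = 24 | 2·6+6·2+3·0+5·0 = 24
gcd(3,2,6,3,5) = 1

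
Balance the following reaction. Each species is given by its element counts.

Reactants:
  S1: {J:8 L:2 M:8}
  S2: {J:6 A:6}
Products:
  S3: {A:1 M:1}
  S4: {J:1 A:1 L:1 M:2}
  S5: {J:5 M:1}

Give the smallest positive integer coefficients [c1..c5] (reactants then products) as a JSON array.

J: 3·8+2·6 = 36 | 6·0+6·1+6·5 = 36
A: 3·0+2·6 = 12 | 6·1+6·1+6·0 = 12
L: 3·2+2·0 = 6 | 6·0+6·1+6·0 = 6
M: 3·8+2·0 = 24 | 6·1+6·2+6·1 = 24
gcd(3,2,6,6,6) = 1

Coefficients: [3, 2, 6, 6, 6]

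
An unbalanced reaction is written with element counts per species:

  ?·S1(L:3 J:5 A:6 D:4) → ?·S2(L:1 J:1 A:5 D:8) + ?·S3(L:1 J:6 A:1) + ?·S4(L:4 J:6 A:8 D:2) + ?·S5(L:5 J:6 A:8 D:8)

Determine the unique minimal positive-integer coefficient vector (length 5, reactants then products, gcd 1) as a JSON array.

L: 5·3 = 15 | 1·1+1·1+2·4+1·5 = 15
J: 5·5 = 25 | 1·1+1·6+2·6+1·6 = 25
A: 5·6 = 30 | 1·5+1·1+2·8+1·8 = 30
D: 5·4 = 20 | 1·8+1·0+2·2+1·8 = 20
gcd(5,1,1,2,1) = 1

Coefficients: [5, 1, 1, 2, 1]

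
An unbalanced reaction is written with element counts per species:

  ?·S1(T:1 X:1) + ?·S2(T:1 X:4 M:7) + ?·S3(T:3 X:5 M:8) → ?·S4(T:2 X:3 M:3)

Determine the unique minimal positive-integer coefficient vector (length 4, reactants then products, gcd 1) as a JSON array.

Coefficients: [6, 1, 1, 5]

T: 6·1+1·1+1·3 = 10 | 5·2 = 10
X: 6·1+1·4+1·5 = 15 | 5·3 = 15
M: 6·0+1·7+1·8 = 15 | 5·3 = 15
gcd(6,1,1,5) = 1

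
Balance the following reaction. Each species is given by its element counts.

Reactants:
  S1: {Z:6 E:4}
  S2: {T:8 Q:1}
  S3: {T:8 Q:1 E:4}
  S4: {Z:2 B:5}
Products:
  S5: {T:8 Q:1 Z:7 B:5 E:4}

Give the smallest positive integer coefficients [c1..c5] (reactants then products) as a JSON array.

Coefficients: [5, 5, 1, 6, 6]

T: 5·0+5·8+1·8+6·0 = 48 | 6·8 = 48
Q: 5·0+5·1+1·1+6·0 = 6 | 6·1 = 6
Z: 5·6+5·0+1·0+6·2 = 42 | 6·7 = 42
B: 5·0+5·0+1·0+6·5 = 30 | 6·5 = 30
E: 5·4+5·0+1·4+6·0 = 24 | 6·4 = 24
gcd(5,5,1,6,6) = 1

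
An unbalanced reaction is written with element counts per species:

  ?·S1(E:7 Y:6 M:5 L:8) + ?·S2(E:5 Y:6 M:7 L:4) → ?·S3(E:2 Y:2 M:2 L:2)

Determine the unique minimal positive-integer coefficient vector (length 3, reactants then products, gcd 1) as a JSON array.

Coefficients: [1, 1, 6]

E: 1·7+1·5 = 12 | 6·2 = 12
Y: 1·6+1·6 = 12 | 6·2 = 12
M: 1·5+1·7 = 12 | 6·2 = 12
L: 1·8+1·4 = 12 | 6·2 = 12
gcd(1,1,6) = 1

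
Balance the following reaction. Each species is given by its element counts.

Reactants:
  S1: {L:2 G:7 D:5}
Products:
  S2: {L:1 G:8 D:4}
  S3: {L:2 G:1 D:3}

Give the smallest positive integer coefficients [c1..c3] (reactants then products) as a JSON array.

Coefficients: [5, 4, 3]

L: 5·2 = 10 | 4·1+3·2 = 10
G: 5·7 = 35 | 4·8+3·1 = 35
D: 5·5 = 25 | 4·4+3·3 = 25
gcd(5,4,3) = 1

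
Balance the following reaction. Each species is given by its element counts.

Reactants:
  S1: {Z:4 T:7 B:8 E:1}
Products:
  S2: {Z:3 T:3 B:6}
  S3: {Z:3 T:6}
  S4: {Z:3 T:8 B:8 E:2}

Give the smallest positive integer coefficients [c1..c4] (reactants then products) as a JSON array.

Z: 6·4 = 24 | 4·3+1·3+3·3 = 24
T: 6·7 = 42 | 4·3+1·6+3·8 = 42
B: 6·8 = 48 | 4·6+1·0+3·8 = 48
E: 6·1 = 6 | 4·0+1·0+3·2 = 6
gcd(6,4,1,3) = 1

Coefficients: [6, 4, 1, 3]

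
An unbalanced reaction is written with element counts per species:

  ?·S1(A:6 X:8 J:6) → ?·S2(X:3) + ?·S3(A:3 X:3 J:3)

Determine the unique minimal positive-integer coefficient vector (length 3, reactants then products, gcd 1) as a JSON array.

A: 3·6 = 18 | 2·0+6·3 = 18
X: 3·8 = 24 | 2·3+6·3 = 24
J: 3·6 = 18 | 2·0+6·3 = 18
gcd(3,2,6) = 1

Coefficients: [3, 2, 6]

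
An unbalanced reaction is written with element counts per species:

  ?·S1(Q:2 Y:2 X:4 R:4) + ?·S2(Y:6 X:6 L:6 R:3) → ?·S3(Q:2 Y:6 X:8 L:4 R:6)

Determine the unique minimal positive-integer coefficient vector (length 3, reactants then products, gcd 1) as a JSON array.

Q: 3·2+2·0 = 6 | 3·2 = 6
Y: 3·2+2·6 = 18 | 3·6 = 18
X: 3·4+2·6 = 24 | 3·8 = 24
L: 3·0+2·6 = 12 | 3·4 = 12
R: 3·4+2·3 = 18 | 3·6 = 18
gcd(3,2,3) = 1

Coefficients: [3, 2, 3]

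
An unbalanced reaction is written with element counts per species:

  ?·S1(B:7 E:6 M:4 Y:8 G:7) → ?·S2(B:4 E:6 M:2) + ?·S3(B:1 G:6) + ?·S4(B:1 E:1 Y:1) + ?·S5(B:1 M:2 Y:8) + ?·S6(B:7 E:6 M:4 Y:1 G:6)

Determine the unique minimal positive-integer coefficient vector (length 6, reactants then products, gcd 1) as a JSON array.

Coefficients: [6, 3, 5, 6, 5, 2]

B: 6·7 = 42 | 3·4+5·1+6·1+5·1+2·7 = 42
E: 6·6 = 36 | 3·6+5·0+6·1+5·0+2·6 = 36
M: 6·4 = 24 | 3·2+5·0+6·0+5·2+2·4 = 24
Y: 6·8 = 48 | 3·0+5·0+6·1+5·8+2·1 = 48
G: 6·7 = 42 | 3·0+5·6+6·0+5·0+2·6 = 42
gcd(6,3,5,6,5,2) = 1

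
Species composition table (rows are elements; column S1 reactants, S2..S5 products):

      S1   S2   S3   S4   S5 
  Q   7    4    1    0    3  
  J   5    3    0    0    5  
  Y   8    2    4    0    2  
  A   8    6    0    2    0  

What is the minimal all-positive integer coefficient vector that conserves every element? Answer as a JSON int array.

Q: 4·7 = 28 | 5·4+5·1+1·0+1·3 = 28
J: 4·5 = 20 | 5·3+5·0+1·0+1·5 = 20
Y: 4·8 = 32 | 5·2+5·4+1·0+1·2 = 32
A: 4·8 = 32 | 5·6+5·0+1·2+1·0 = 32
gcd(4,5,5,1,1) = 1

Coefficients: [4, 5, 5, 1, 1]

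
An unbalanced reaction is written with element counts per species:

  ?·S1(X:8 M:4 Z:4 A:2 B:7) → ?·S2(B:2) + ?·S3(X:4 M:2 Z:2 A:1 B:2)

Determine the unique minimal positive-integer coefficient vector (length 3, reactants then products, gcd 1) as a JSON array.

X: 2·8 = 16 | 3·0+4·4 = 16
M: 2·4 = 8 | 3·0+4·2 = 8
Z: 2·4 = 8 | 3·0+4·2 = 8
A: 2·2 = 4 | 3·0+4·1 = 4
B: 2·7 = 14 | 3·2+4·2 = 14
gcd(2,3,4) = 1

Coefficients: [2, 3, 4]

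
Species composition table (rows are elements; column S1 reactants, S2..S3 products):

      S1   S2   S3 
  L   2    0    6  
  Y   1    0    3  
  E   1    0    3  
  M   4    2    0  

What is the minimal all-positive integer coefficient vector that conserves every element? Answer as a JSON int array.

Coefficients: [3, 6, 1]

L: 3·2 = 6 | 6·0+1·6 = 6
Y: 3·1 = 3 | 6·0+1·3 = 3
E: 3·1 = 3 | 6·0+1·3 = 3
M: 3·4 = 12 | 6·2+1·0 = 12
gcd(3,6,1) = 1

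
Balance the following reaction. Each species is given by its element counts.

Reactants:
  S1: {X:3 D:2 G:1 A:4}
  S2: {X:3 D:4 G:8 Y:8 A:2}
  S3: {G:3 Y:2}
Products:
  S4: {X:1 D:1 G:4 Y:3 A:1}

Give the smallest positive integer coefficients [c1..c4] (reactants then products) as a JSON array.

Coefficients: [1, 1, 5, 6]

X: 1·3+1·3+5·0 = 6 | 6·1 = 6
D: 1·2+1·4+5·0 = 6 | 6·1 = 6
G: 1·1+1·8+5·3 = 24 | 6·4 = 24
Y: 1·0+1·8+5·2 = 18 | 6·3 = 18
A: 1·4+1·2+5·0 = 6 | 6·1 = 6
gcd(1,1,5,6) = 1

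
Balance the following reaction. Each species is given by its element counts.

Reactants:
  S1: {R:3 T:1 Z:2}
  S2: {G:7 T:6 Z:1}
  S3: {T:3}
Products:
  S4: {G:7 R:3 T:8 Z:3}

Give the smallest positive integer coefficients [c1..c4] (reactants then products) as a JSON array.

Coefficients: [3, 3, 1, 3]

G: 3·0+3·7+1·0 = 21 | 3·7 = 21
R: 3·3+3·0+1·0 = 9 | 3·3 = 9
T: 3·1+3·6+1·3 = 24 | 3·8 = 24
Z: 3·2+3·1+1·0 = 9 | 3·3 = 9
gcd(3,3,1,3) = 1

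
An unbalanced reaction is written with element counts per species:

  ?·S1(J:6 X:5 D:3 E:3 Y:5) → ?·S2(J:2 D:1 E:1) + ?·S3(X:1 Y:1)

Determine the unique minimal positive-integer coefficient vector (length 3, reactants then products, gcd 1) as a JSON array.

J: 1·6 = 6 | 3·2+5·0 = 6
X: 1·5 = 5 | 3·0+5·1 = 5
D: 1·3 = 3 | 3·1+5·0 = 3
E: 1·3 = 3 | 3·1+5·0 = 3
Y: 1·5 = 5 | 3·0+5·1 = 5
gcd(1,3,5) = 1

Coefficients: [1, 3, 5]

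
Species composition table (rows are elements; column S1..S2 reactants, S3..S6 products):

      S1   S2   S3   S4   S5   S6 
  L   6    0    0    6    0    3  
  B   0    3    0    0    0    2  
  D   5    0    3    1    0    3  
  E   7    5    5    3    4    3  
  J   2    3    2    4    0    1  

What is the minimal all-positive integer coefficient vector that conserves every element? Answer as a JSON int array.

L: 6·6+4·0 = 36 | 3·0+3·6+5·0+6·3 = 36
B: 6·0+4·3 = 12 | 3·0+3·0+5·0+6·2 = 12
D: 6·5+4·0 = 30 | 3·3+3·1+5·0+6·3 = 30
E: 6·7+4·5 = 62 | 3·5+3·3+5·4+6·3 = 62
J: 6·2+4·3 = 24 | 3·2+3·4+5·0+6·1 = 24
gcd(6,4,3,3,5,6) = 1

Coefficients: [6, 4, 3, 3, 5, 6]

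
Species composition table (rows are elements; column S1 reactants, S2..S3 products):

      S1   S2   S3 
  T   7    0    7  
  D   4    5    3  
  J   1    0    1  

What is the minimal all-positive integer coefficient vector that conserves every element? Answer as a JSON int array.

Coefficients: [5, 1, 5]

T: 5·7 = 35 | 1·0+5·7 = 35
D: 5·4 = 20 | 1·5+5·3 = 20
J: 5·1 = 5 | 1·0+5·1 = 5
gcd(5,1,5) = 1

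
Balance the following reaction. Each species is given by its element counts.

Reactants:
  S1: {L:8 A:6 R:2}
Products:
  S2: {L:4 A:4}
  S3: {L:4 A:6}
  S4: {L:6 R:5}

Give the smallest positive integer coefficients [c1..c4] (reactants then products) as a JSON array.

Coefficients: [5, 6, 1, 2]

L: 5·8 = 40 | 6·4+1·4+2·6 = 40
A: 5·6 = 30 | 6·4+1·6+2·0 = 30
R: 5·2 = 10 | 6·0+1·0+2·5 = 10
gcd(5,6,1,2) = 1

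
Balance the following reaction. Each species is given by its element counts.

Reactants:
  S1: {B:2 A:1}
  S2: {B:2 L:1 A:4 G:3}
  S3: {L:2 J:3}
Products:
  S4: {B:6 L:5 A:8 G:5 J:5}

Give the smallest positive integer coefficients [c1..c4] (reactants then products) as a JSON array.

B: 4·2+5·2+5·0 = 18 | 3·6 = 18
L: 4·0+5·1+5·2 = 15 | 3·5 = 15
A: 4·1+5·4+5·0 = 24 | 3·8 = 24
G: 4·0+5·3+5·0 = 15 | 3·5 = 15
J: 4·0+5·0+5·3 = 15 | 3·5 = 15
gcd(4,5,5,3) = 1

Coefficients: [4, 5, 5, 3]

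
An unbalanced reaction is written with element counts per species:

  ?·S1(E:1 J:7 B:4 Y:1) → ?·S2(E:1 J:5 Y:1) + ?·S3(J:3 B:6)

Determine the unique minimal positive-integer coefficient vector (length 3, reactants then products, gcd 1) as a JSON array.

E: 3·1 = 3 | 3·1+2·0 = 3
J: 3·7 = 21 | 3·5+2·3 = 21
B: 3·4 = 12 | 3·0+2·6 = 12
Y: 3·1 = 3 | 3·1+2·0 = 3
gcd(3,3,2) = 1

Coefficients: [3, 3, 2]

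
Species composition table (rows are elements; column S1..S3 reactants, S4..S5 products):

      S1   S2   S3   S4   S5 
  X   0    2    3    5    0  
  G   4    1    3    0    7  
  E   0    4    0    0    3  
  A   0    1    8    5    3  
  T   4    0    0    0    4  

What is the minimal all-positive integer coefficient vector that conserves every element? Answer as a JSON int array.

Coefficients: [4, 3, 3, 3, 4]

X: 4·0+3·2+3·3 = 15 | 3·5+4·0 = 15
G: 4·4+3·1+3·3 = 28 | 3·0+4·7 = 28
E: 4·0+3·4+3·0 = 12 | 3·0+4·3 = 12
A: 4·0+3·1+3·8 = 27 | 3·5+4·3 = 27
T: 4·4+3·0+3·0 = 16 | 3·0+4·4 = 16
gcd(4,3,3,3,4) = 1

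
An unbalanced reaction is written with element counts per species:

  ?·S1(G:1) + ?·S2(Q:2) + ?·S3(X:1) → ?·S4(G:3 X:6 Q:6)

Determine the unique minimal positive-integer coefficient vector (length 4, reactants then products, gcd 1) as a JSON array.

Coefficients: [3, 3, 6, 1]

G: 3·1+3·0+6·0 = 3 | 1·3 = 3
X: 3·0+3·0+6·1 = 6 | 1·6 = 6
Q: 3·0+3·2+6·0 = 6 | 1·6 = 6
gcd(3,3,6,1) = 1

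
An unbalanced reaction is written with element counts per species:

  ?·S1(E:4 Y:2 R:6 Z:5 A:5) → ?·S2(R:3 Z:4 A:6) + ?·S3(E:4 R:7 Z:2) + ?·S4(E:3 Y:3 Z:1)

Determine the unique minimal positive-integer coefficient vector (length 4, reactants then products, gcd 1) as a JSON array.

E: 6·4 = 24 | 5·0+3·4+4·3 = 24
Y: 6·2 = 12 | 5·0+3·0+4·3 = 12
R: 6·6 = 36 | 5·3+3·7+4·0 = 36
Z: 6·5 = 30 | 5·4+3·2+4·1 = 30
A: 6·5 = 30 | 5·6+3·0+4·0 = 30
gcd(6,5,3,4) = 1

Coefficients: [6, 5, 3, 4]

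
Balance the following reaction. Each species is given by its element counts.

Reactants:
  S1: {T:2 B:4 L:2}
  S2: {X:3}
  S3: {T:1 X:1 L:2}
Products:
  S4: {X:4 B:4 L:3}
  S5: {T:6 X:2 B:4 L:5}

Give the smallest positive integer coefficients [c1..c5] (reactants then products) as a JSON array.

T: 6·2+4·0+6·1 = 18 | 3·0+3·6 = 18
X: 6·0+4·3+6·1 = 18 | 3·4+3·2 = 18
B: 6·4+4·0+6·0 = 24 | 3·4+3·4 = 24
L: 6·2+4·0+6·2 = 24 | 3·3+3·5 = 24
gcd(6,4,6,3,3) = 1

Coefficients: [6, 4, 6, 3, 3]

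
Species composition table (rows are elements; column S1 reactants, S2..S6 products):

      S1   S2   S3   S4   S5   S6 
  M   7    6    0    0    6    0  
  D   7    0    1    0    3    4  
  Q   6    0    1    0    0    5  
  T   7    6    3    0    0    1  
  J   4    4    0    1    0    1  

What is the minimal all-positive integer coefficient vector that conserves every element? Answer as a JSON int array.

M: 6·7 = 42 | 3·6+6·0+6·0+4·6+6·0 = 42
D: 6·7 = 42 | 3·0+6·1+6·0+4·3+6·4 = 42
Q: 6·6 = 36 | 3·0+6·1+6·0+4·0+6·5 = 36
T: 6·7 = 42 | 3·6+6·3+6·0+4·0+6·1 = 42
J: 6·4 = 24 | 3·4+6·0+6·1+4·0+6·1 = 24
gcd(6,3,6,6,4,6) = 1

Coefficients: [6, 3, 6, 6, 4, 6]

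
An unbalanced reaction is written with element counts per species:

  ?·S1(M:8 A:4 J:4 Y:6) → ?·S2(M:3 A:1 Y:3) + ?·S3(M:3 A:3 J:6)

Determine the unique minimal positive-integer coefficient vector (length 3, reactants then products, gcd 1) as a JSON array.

Coefficients: [3, 6, 2]

M: 3·8 = 24 | 6·3+2·3 = 24
A: 3·4 = 12 | 6·1+2·3 = 12
J: 3·4 = 12 | 6·0+2·6 = 12
Y: 3·6 = 18 | 6·3+2·0 = 18
gcd(3,6,2) = 1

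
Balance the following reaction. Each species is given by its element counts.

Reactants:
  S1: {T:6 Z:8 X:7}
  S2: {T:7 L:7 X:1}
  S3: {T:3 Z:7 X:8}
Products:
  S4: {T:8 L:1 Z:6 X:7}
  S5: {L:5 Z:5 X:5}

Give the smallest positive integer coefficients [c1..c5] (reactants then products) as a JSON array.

Coefficients: [2, 3, 5, 6, 3]

T: 2·6+3·7+5·3 = 48 | 6·8+3·0 = 48
L: 2·0+3·7+5·0 = 21 | 6·1+3·5 = 21
Z: 2·8+3·0+5·7 = 51 | 6·6+3·5 = 51
X: 2·7+3·1+5·8 = 57 | 6·7+3·5 = 57
gcd(2,3,5,6,3) = 1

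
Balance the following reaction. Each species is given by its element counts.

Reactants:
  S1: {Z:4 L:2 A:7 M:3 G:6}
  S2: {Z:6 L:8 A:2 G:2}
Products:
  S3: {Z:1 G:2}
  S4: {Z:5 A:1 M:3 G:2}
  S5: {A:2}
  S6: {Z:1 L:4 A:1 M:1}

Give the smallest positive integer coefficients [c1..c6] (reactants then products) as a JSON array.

Z: 2·4+1·6 = 14 | 6·1+1·5+6·0+3·1 = 14
L: 2·2+1·8 = 12 | 6·0+1·0+6·0+3·4 = 12
A: 2·7+1·2 = 16 | 6·0+1·1+6·2+3·1 = 16
M: 2·3+1·0 = 6 | 6·0+1·3+6·0+3·1 = 6
G: 2·6+1·2 = 14 | 6·2+1·2+6·0+3·0 = 14
gcd(2,1,6,1,6,3) = 1

Coefficients: [2, 1, 6, 1, 6, 3]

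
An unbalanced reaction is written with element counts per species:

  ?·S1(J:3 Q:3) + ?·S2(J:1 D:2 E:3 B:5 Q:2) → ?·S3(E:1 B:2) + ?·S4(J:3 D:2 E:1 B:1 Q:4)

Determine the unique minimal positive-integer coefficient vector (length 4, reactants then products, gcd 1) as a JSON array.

Coefficients: [2, 3, 6, 3]

J: 2·3+3·1 = 9 | 6·0+3·3 = 9
D: 2·0+3·2 = 6 | 6·0+3·2 = 6
E: 2·0+3·3 = 9 | 6·1+3·1 = 9
B: 2·0+3·5 = 15 | 6·2+3·1 = 15
Q: 2·3+3·2 = 12 | 6·0+3·4 = 12
gcd(2,3,6,3) = 1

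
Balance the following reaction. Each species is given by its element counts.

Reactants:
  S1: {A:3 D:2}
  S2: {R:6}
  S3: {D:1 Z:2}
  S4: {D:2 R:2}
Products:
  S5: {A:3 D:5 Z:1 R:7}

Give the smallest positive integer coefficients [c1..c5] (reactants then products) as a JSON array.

A: 4·3+3·0+2·0+5·0 = 12 | 4·3 = 12
D: 4·2+3·0+2·1+5·2 = 20 | 4·5 = 20
Z: 4·0+3·0+2·2+5·0 = 4 | 4·1 = 4
R: 4·0+3·6+2·0+5·2 = 28 | 4·7 = 28
gcd(4,3,2,5,4) = 1

Coefficients: [4, 3, 2, 5, 4]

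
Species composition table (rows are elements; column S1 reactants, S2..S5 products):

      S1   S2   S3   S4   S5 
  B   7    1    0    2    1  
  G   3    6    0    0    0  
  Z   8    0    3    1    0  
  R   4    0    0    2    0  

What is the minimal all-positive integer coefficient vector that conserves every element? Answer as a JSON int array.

B: 2·7 = 14 | 1·1+4·0+4·2+5·1 = 14
G: 2·3 = 6 | 1·6+4·0+4·0+5·0 = 6
Z: 2·8 = 16 | 1·0+4·3+4·1+5·0 = 16
R: 2·4 = 8 | 1·0+4·0+4·2+5·0 = 8
gcd(2,1,4,4,5) = 1

Coefficients: [2, 1, 4, 4, 5]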